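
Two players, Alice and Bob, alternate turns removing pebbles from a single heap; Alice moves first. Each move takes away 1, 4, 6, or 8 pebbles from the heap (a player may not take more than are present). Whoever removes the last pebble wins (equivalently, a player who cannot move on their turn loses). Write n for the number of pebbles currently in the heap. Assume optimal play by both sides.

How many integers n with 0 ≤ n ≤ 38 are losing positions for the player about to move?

Label each position W (a win for the player to move) or L (a loss). A position with no legal move is L; any other position is W exactly when some move reaches an L, and L when every move reaches a W.
n=0: no move → L
n=1: reaches L-position 0 → W
n=2: only reaches 1(W), which is W → L
n=3: reaches L-position 2 → W
n=4: reaches L-position 0 → W
n=5: only reaches 4(W), 1(W), all W → L
n=6: reaches L-position 5 → W
n=7: only reaches 6(W), 3(W), 1(W), all W → L
n=8: reaches L-position 7 → W
n=9: reaches L-position 5 → W
n=10: reaches L-position 2 → W
n=11: reaches L-position 7 → W
n=12: only reaches 11(W), 8(W), 6(W), 4(W), all W → L
n=13: reaches L-position 12 → W
n=14: only reaches 13(W), 10(W), 8(W), 6(W), all W → L
n=15: reaches L-position 14 → W
n=16: reaches L-position 12 → W
n=17: only reaches 16(W), 13(W), 11(W), 9(W), all W → L
n=18: reaches L-position 17 → W
n=19: only reaches 18(W), 15(W), 13(W), 11(W), all W → L
n=20: reaches L-position 19 → W
n=21: reaches L-position 17 → W
n=22: reaches L-position 14 → W
n=23: reaches L-position 19 → W
n=24: only reaches 23(W), 20(W), 18(W), 16(W), all W → L
n=25: reaches L-position 24 → W
n=26: only reaches 25(W), 22(W), 20(W), 18(W), all W → L
n=27: reaches L-position 26 → W
n=28: reaches L-position 24 → W
n=29: only reaches 28(W), 25(W), 23(W), 21(W), all W → L
n=30: reaches L-position 29 → W
n=31: only reaches 30(W), 27(W), 25(W), 23(W), all W → L
n=32: reaches L-position 31 → W
n=33: reaches L-position 29 → W
n=34: reaches L-position 26 → W
n=35: reaches L-position 31 → W
n=36: only reaches 35(W), 32(W), 30(W), 28(W), all W → L
n=37: reaches L-position 36 → W
n=38: only reaches 37(W), 34(W), 32(W), 30(W), all W → L
L entries with 0 ≤ n ≤ 38: n = 0, 2, 5, 7, 12, 14, 17, 19, 24, 26, 29, 31, 36, 38; that makes 14.

14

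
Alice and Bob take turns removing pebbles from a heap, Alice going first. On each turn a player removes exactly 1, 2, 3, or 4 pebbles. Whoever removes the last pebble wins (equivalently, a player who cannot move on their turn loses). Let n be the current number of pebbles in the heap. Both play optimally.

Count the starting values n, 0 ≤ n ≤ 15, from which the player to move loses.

4

Positions with no move are L. A position that does have a move is losing for the player to move precisely when every available move leads to a winning position for the opponent. Fill in the labels:
n=0: no move → L
n=1: can move to 0, which is L ⇒ W
n=2: can move to 0, which is L ⇒ W
n=3: can move to 0, which is L ⇒ W
n=4: can move to 0, which is L ⇒ W
n=5: moves to 4(W), 3(W), 2(W), 1(W); every one is W ⇒ L
n=6: can move to 5, which is L ⇒ W
n=7: can move to 5, which is L ⇒ W
n=8: can move to 5, which is L ⇒ W
n=9: can move to 5, which is L ⇒ W
n=10: moves to 9(W), 8(W), 7(W), 6(W); every one is W ⇒ L
n=11: can move to 10, which is L ⇒ W
n=12: can move to 10, which is L ⇒ W
n=13: can move to 10, which is L ⇒ W
n=14: can move to 10, which is L ⇒ W
n=15: moves to 14(W), 13(W), 12(W), 11(W); every one is W ⇒ L
L entries with 0 ≤ n ≤ 15: n = 0, 5, 10, 15; that makes 4.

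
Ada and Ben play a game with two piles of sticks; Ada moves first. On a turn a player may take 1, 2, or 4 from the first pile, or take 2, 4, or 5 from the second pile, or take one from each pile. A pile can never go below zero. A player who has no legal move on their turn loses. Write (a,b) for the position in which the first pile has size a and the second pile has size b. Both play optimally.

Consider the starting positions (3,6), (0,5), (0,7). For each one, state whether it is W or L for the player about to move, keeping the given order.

Use the standard recursion: the mover loses at a terminal position; elsewhere, the mover wins exactly when some move hands the opponent an L position.
No move ever increases a pile, so every position that can arise here has a ≤ 3 and b ≤ 7; it is enough to label the cells with 0 ≤ a ≤ 3 and 0 ≤ b ≤ 7.
Every move lowers a or b (never raises either), so fill the grid row by row in increasing a, and left to right within a row: each cell's successors are then already labelled.
      b=0  b=1  b=2  b=3  b=4  b=5  b=6  b=7
a=0:    L    L    W    W    W    W    W    L
a=1:    W    W    W    L    L    W    W    W
a=2:    W    W    L    W    W    W    W    W
a=3:    L    L    W    W    W    W    W    L
Cells with no legal move (terminal, hence L): (0,0), (0,1).
The remaining L cells, each justified by listing all of its moves:
(0,7): →(0,5)(W), (0,3)(W), (0,2)(W) — all W, so L
(1,3): →(0,3)(W), (1,1)(W), (0,2)(W) — all W, so L
(1,4): →(0,4)(W), (1,2)(W), (1,0)(W), (0,3)(W) — all W, so L
(2,2): →(1,2)(W), (0,2)(W), (2,0)(W), (1,1)(W) — all W, so L
(3,0): →(2,0)(W), (1,0)(W) — all W, so L
(3,1): →(2,1)(W), (1,1)(W), (2,0)(W) — all W, so L
(3,7): →(2,7)(W), (1,7)(W), (3,5)(W), (3,3)(W), (3,2)(W), (2,6)(W) — all W, so L
Every other cell has at least one move into one of the L cells above, so it is W.
(3,6): the move to (3,1) reaches an L cell, so W
(0,5): the move to (0,1) reaches an L cell, so W
(0,7): one of the L cells justified above, so L

(3,6): W, (0,5): W, (0,7): L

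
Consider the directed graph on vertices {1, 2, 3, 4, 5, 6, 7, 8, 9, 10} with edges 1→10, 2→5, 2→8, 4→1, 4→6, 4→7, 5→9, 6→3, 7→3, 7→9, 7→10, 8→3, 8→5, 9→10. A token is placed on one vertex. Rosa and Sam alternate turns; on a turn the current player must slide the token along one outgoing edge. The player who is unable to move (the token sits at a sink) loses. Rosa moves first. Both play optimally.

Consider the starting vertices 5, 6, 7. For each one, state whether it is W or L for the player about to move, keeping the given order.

Build the W/L table. Terminal = L. A non-terminal position is W if it has a move to some L; otherwise it is L.
Every edge goes from a vertex to one that appears earlier in the order 10, 3, 6, 9, 5, 8, 1, 2, 7, 4, so processing vertices in that order labels each vertex after all of its successors.
10: no outgoing edge → L
3: no outgoing edge → L
6: →3(L), so W
9: →10(L), so W
5: →9(W) only, which is W, so L
8: →5(L), so W
1: →10(L), so W
2: →5(L), so W
7: →3(L), so W
4: →7(W), 1(W), 6(W) — all W, so L

5: L, 6: W, 7: W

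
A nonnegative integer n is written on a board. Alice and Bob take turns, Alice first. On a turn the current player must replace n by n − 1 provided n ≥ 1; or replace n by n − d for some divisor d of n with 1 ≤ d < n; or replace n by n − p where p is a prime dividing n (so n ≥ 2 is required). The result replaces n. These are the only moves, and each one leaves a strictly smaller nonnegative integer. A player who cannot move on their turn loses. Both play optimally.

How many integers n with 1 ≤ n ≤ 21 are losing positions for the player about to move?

4

Build the W/L table. Terminal = L. A non-terminal position is W if it has a move to some L; otherwise it is L.
n=0: no move → L
n=1: can move to 0, which is L ⇒ W
n=2: can move to 0, which is L ⇒ W
n=3: can move to 0, which is L ⇒ W
n=4: moves to 2(W), 3(W); every one is W ⇒ L
n=5: can move to 0, which is L ⇒ W
n=6: can move to 4, which is L ⇒ W
n=7: can move to 0, which is L ⇒ W
n=8: can move to 4, which is L ⇒ W
n=9: moves to 6(W), 8(W); every one is W ⇒ L
n=10: can move to 9, which is L ⇒ W
n=11: can move to 0, which is L ⇒ W
n=12: can move to 9, which is L ⇒ W
n=13: can move to 0, which is L ⇒ W
n=14: moves to 7(W), 12(W), 13(W); every one is W ⇒ L
n=15: can move to 14, which is L ⇒ W
n=16: can move to 14, which is L ⇒ W
n=17: can move to 0, which is L ⇒ W
n=18: can move to 9, which is L ⇒ W
n=19: can move to 0, which is L ⇒ W
n=20: moves to 10(W), 15(W), 16(W), 18(W), 19(W); every one is W ⇒ L
n=21: can move to 14, which is L ⇒ W
L entries with 1 ≤ n ≤ 21 (n=0 is outside the asked range and is not counted): n = 4, 9, 14, 20; that makes 4.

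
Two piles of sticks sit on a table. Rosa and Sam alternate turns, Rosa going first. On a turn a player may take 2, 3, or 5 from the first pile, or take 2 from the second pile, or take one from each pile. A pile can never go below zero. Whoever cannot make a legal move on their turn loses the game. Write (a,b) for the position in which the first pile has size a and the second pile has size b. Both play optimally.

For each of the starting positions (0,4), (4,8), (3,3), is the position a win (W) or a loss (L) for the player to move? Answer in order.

(0,4): L, (4,8): W, (3,3): W

Build the W/L table. Terminal = L. A non-terminal position is W if it has a move to some L; otherwise it is L.
No move ever increases a pile, so every position that can arise here has a ≤ 4 and b ≤ 8; it is enough to label the cells with 0 ≤ a ≤ 4 and 0 ≤ b ≤ 8.
Every move lowers a or b (never raises either), so fill the grid row by row in increasing a, and left to right within a row: each cell's successors are then already labelled.
      b=0  b=1  b=2  b=3  b=4  b=5  b=6  b=7  b=8
a=0:    L    L    W    W    L    L    W    W    L
a=1:    L    W    W    L    L    W    W    L    L
a=2:    W    W    L    L    W    W    L    L    W
a=3:    W    W    L    W    W    W    L    W    W
a=4:    W    L    W    W    W    L    W    W    W
Cells with no legal move (terminal, hence L): (0,0), (0,1), (1,0).
The remaining L cells, each justified by listing all of its moves:
(0,4): the only move is to (0,2)(W), a W ⇒ L
(0,5): the only move is to (0,3)(W), a W ⇒ L
(0,8): the only move is to (0,6)(W), a W ⇒ L
(1,3): moves to (1,1)(W), (0,2)(W); every one is W ⇒ L
(1,4): moves to (1,2)(W), (0,3)(W); every one is W ⇒ L
(1,7): moves to (1,5)(W), (0,6)(W); every one is W ⇒ L
(1,8): moves to (1,6)(W), (0,7)(W); every one is W ⇒ L
(2,2): moves to (0,2)(W), (2,0)(W), (1,1)(W); every one is W ⇒ L
(2,3): moves to (0,3)(W), (2,1)(W), (1,2)(W); every one is W ⇒ L
(2,6): moves to (0,6)(W), (2,4)(W), (1,5)(W); every one is W ⇒ L
(2,7): moves to (0,7)(W), (2,5)(W), (1,6)(W); every one is W ⇒ L
(3,2): moves to (1,2)(W), (0,2)(W), (3,0)(W), (2,1)(W); every one is W ⇒ L
(3,6): moves to (1,6)(W), (0,6)(W), (3,4)(W), (2,5)(W); every one is W ⇒ L
(4,1): moves to (2,1)(W), (1,1)(W), (3,0)(W); every one is W ⇒ L
(4,5): moves to (2,5)(W), (1,5)(W), (4,3)(W), (3,4)(W); every one is W ⇒ L
Every other cell has at least one move into one of the L cells above, so it is W.
(0,4): one of the L cells justified above, so L
(4,8): the move to (1,8) reaches an L cell, so W
(3,3): the move to (1,3) reaches an L cell, so W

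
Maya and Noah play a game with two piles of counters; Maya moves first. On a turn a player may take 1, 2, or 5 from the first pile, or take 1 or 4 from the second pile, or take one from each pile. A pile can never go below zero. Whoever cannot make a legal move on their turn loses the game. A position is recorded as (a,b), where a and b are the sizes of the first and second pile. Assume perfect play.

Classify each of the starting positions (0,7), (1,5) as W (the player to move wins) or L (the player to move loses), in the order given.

(0,7): L, (1,5): W

Use the standard recursion: the mover loses at a terminal position; elsewhere, the mover wins exactly when some move hands the opponent an L position.
No move ever increases a pile, so every position that can arise here has a ≤ 1 and b ≤ 7; it is enough to label the cells with 0 ≤ a ≤ 1 and 0 ≤ b ≤ 7.
Every move lowers a or b (never raises either), so fill the grid row by row in increasing a, and left to right within a row: each cell's successors are then already labelled.
      b=0  b=1  b=2  b=3  b=4  b=5  b=6  b=7
a=0:    L    W    L    W    W    L    W    L
a=1:    W    W    W    W    L    W    W    W
Cells with no legal move (terminal, hence L): (0,0).
The remaining L cells, each justified by listing all of its moves:
(0,2): →(0,1)(W) only, which is W, so L
(0,5): →(0,4)(W), (0,1)(W) — all W, so L
(0,7): →(0,6)(W), (0,3)(W) — all W, so L
(1,4): →(0,4)(W), (1,3)(W), (1,0)(W), (0,3)(W) — all W, so L
Every other cell has at least one move into one of the L cells above, so it is W.
(0,7): one of the L cells justified above, so L
(1,5): the move to (0,5) reaches an L cell, so W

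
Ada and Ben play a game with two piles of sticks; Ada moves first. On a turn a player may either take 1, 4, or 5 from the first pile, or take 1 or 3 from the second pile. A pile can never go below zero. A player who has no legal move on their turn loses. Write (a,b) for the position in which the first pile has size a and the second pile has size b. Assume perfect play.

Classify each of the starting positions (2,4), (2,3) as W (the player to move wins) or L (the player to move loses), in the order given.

Use the standard recursion: the mover loses at a terminal position; elsewhere, the mover wins exactly when some move hands the opponent an L position.
No move ever increases a pile, so every position that can arise here has a ≤ 2 and b ≤ 4; it is enough to label the cells with 0 ≤ a ≤ 2 and 0 ≤ b ≤ 4.
Every move lowers a or b (never raises either), so fill the grid row by row in increasing a, and left to right within a row: each cell's successors are then already labelled.
      b=0  b=1  b=2  b=3  b=4
a=0:    L    W    L    W    L
a=1:    W    L    W    L    W
a=2:    L    W    L    W    L
Cells with no legal move (terminal, hence L): (0,0).
The remaining L cells, each justified by listing all of its moves:
(0,2): only reaches (0,1)(W), which is W → L
(0,4): only reaches (0,3)(W), (0,1)(W), all W → L
(1,1): only reaches (0,1)(W), (1,0)(W), all W → L
(1,3): only reaches (0,3)(W), (1,2)(W), (1,0)(W), all W → L
(2,0): only reaches (1,0)(W), which is W → L
(2,2): only reaches (1,2)(W), (2,1)(W), all W → L
(2,4): only reaches (1,4)(W), (2,3)(W), (2,1)(W), all W → L
Every other cell has at least one move into one of the L cells above, so it is W.
(2,4): one of the L cells justified above, so L
(2,3): the move to (1,3) reaches an L cell, so W

(2,4): L, (2,3): W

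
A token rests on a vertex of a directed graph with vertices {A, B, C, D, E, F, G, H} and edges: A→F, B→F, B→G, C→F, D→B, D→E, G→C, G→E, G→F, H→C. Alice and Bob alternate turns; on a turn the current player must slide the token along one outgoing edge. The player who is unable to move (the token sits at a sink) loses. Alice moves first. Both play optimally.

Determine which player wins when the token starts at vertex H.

Bob wins.

Build the W/L table. Terminal = L. A non-terminal position is W if it has a move to some L; otherwise it is L.
Every edge goes from a vertex to one that appears earlier in the order E, F, C, G, H, B, D, A, so processing vertices in that order labels each vertex after all of its successors.
E: no outgoing edge → L
F: no outgoing edge → L
C: →F(L), so W
G: →F(L), so W
H: →C(W) only, which is W, so L
B: →F(L), so W
D: →E(L), so W
A: →F(L), so W
Every move from H reaches a W position, so the mover loses.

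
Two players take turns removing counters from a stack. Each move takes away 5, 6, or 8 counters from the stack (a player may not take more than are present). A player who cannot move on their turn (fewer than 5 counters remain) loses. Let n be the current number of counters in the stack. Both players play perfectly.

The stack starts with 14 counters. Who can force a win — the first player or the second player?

The second player wins.

Classify positions by backward induction: terminal positions (no move available) are L. From any other position, the mover wins iff some move reaches an L.
n=0: no move → L
n=1: no move → L
n=2: no move → L
n=3: no move → L
n=4: no move → L
n=5: →0(L), so W
n=6: →1(L), so W
n=7: →2(L), so W
n=8: →3(L), so W
n=9: →4(L), so W
n=10: →4(L), so W
n=11: →3(L), so W
n=12: →4(L), so W
n=13: →8(W), 7(W), 5(W) — all W, so L
n=14: →9(W), 8(W), 6(W) — all W, so L
Every move from 14 reaches a W position, so the mover loses.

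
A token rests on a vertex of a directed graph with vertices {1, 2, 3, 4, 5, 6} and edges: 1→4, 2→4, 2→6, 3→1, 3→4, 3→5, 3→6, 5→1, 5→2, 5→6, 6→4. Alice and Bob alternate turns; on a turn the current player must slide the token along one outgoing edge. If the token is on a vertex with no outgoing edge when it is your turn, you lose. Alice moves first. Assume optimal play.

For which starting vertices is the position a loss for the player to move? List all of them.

Label each position W (a win for the player to move) or L (a loss). A position with no legal move is L; any other position is W exactly when some move reaches an L, and L when every move reaches a W.
Every edge goes from a vertex to one that appears earlier in the order 4, 1, 6, 2, 5, 3, so processing vertices in that order labels each vertex after all of its successors.
4: no outgoing edge → L
1: W (go to 4, an L position)
6: W (go to 4, an L position)
2: W (go to 4, an L position)
5: L (options 2(W), 6(W), 1(W) are all W)
3: W (go to 5, an L position)
Reading off the rows marked L gives the requested list; there are 2 such vertices.

4, 5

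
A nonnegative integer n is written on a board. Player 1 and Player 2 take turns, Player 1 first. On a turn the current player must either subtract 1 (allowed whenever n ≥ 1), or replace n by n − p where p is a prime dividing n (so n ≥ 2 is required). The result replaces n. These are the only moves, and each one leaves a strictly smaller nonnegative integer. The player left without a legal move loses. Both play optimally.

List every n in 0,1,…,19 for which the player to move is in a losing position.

0, 4, 8, 12, 16

Work bottom-up. With no move the player to move loses. Otherwise the position is W if at least one move leads to an L position for the opponent, and L if every move leads to a W.
n=0: no move → L
n=1: can move to 0, which is L ⇒ W
n=2: can move to 0, which is L ⇒ W
n=3: can move to 0, which is L ⇒ W
n=4: moves to 2(W), 3(W); every one is W ⇒ L
n=5: can move to 0, which is L ⇒ W
n=6: can move to 4, which is L ⇒ W
n=7: can move to 0, which is L ⇒ W
n=8: moves to 6(W), 7(W); every one is W ⇒ L
n=9: can move to 8, which is L ⇒ W
n=10: can move to 8, which is L ⇒ W
n=11: can move to 0, which is L ⇒ W
n=12: moves to 9(W), 10(W), 11(W); every one is W ⇒ L
n=13: can move to 0, which is L ⇒ W
n=14: can move to 12, which is L ⇒ W
n=15: can move to 12, which is L ⇒ W
n=16: moves to 14(W), 15(W); every one is W ⇒ L
n=17: can move to 0, which is L ⇒ W
n=18: can move to 16, which is L ⇒ W
n=19: can move to 0, which is L ⇒ W
The losing starting values of n are exactly the entries labelled L in this table (5 of them).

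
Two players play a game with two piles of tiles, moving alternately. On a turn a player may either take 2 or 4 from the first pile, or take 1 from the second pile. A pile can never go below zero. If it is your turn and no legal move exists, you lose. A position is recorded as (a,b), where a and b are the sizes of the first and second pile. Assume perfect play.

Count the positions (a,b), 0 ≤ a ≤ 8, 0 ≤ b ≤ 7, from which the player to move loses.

Use the standard recursion: the mover loses at a terminal position; elsewhere, the mover wins exactly when some move hands the opponent an L position.
Every move lowers a or b (never raises either), so fill the grid row by row in increasing a, and left to right within a row: each cell's successors are then already labelled.
      b=0  b=1  b=2  b=3  b=4  b=5  b=6  b=7
a=0:    L    W    L    W    L    W    L    W
a=1:    L    W    L    W    L    W    L    W
a=2:    W    L    W    L    W    L    W    L
a=3:    W    L    W    L    W    L    W    L
a=4:    W    W    W    W    W    W    W    W
a=5:    W    W    W    W    W    W    W    W
a=6:    L    W    L    W    L    W    L    W
a=7:    L    W    L    W    L    W    L    W
a=8:    W    L    W    L    W    L    W    L
Cells with no legal move (terminal, hence L): (0,0), (1,0).
The remaining L cells, each justified by listing all of its moves:
(0,2): →(0,1)(W) only, which is W, so L
(0,4): →(0,3)(W) only, which is W, so L
(0,6): →(0,5)(W) only, which is W, so L
(1,2): →(1,1)(W) only, which is W, so L
(1,4): →(1,3)(W) only, which is W, so L
(1,6): →(1,5)(W) only, which is W, so L
(2,1): →(0,1)(W), (2,0)(W) — all W, so L
(2,3): →(0,3)(W), (2,2)(W) — all W, so L
(2,5): →(0,5)(W), (2,4)(W) — all W, so L
(2,7): →(0,7)(W), (2,6)(W) — all W, so L
(3,1): →(1,1)(W), (3,0)(W) — all W, so L
(3,3): →(1,3)(W), (3,2)(W) — all W, so L
(3,5): →(1,5)(W), (3,4)(W) — all W, so L
(3,7): →(1,7)(W), (3,6)(W) — all W, so L
(6,0): →(4,0)(W), (2,0)(W) — all W, so L
(6,2): →(4,2)(W), (2,2)(W), (6,1)(W) — all W, so L
(6,4): →(4,4)(W), (2,4)(W), (6,3)(W) — all W, so L
(6,6): →(4,6)(W), (2,6)(W), (6,5)(W) — all W, so L
(7,0): →(5,0)(W), (3,0)(W) — all W, so L
(7,2): →(5,2)(W), (3,2)(W), (7,1)(W) — all W, so L
(7,4): →(5,4)(W), (3,4)(W), (7,3)(W) — all W, so L
(7,6): →(5,6)(W), (3,6)(W), (7,5)(W) — all W, so L
(8,1): →(6,1)(W), (4,1)(W), (8,0)(W) — all W, so L
(8,3): →(6,3)(W), (4,3)(W), (8,2)(W) — all W, so L
(8,5): →(6,5)(W), (4,5)(W), (8,4)(W) — all W, so L
(8,7): →(6,7)(W), (4,7)(W), (8,6)(W) — all W, so L
Every other cell has at least one move into one of the L cells above, so it is W.
L cells per row: a=0: 4, a=1: 4, a=2: 4, a=3: 4, a=4: 0, a=5: 0, a=6: 4, a=7: 4, a=8: 4; total 28.

28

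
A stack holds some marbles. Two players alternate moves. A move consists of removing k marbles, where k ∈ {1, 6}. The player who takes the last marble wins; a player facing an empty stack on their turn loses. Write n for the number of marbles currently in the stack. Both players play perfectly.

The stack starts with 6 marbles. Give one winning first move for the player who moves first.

Remove 6, leaving 0.

Positions with no move are L. A position that does have a move is losing for the player to move precisely when every available move leads to a winning position for the opponent. Fill in the labels:
n=0: no move → L
n=1: can move to 0, which is L ⇒ W
n=2: the only move is to 1(W), a W ⇒ L
n=3: can move to 2, which is L ⇒ W
n=4: the only move is to 3(W), a W ⇒ L
n=5: can move to 4, which is L ⇒ W
n=6: can move to 0, which is L ⇒ W
From 6, the L positions reachable in one move are: 0.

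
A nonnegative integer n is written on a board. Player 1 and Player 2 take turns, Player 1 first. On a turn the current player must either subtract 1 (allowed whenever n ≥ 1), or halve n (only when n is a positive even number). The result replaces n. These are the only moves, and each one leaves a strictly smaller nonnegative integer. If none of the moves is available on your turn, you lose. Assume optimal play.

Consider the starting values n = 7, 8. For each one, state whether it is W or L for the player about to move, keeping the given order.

7: L, 8: W

Build the W/L table. Terminal = L. A non-terminal position is W if it has a move to some L; otherwise it is L.
n=0: no move → L
n=1: W (go to 0, an L position)
n=2: L (sole option 1(W) is W)
n=3: W (go to 2, an L position)
n=4: W (go to 2, an L position)
n=5: L (sole option 4(W) is W)
n=6: W (go to 5, an L position)
n=7: L (sole option 6(W) is W)
n=8: W (go to 7, an L position)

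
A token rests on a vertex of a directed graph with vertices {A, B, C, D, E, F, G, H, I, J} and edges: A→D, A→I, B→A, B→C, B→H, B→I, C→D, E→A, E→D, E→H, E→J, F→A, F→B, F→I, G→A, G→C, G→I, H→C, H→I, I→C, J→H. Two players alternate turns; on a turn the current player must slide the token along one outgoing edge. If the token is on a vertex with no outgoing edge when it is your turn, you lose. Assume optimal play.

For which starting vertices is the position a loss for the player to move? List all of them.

Use the standard recursion: the mover loses at a terminal position; elsewhere, the mover wins exactly when some move hands the opponent an L position.
Every edge goes from a vertex to one that appears earlier in the order D, C, I, A, H, B, J, E, G, F, so processing vertices in that order labels each vertex after all of its successors.
D: no outgoing edge → L
C: reaches L-position D → W
I: only reaches C(W), which is W → L
A: reaches L-position I → W
H: reaches L-position I → W
B: reaches L-position I → W
J: only reaches H(W), which is W → L
E: reaches L-position J → W
G: reaches L-position I → W
F: reaches L-position I → W
The losing starting vertices are exactly the entries labelled L in this table (3 of them).

D, I, J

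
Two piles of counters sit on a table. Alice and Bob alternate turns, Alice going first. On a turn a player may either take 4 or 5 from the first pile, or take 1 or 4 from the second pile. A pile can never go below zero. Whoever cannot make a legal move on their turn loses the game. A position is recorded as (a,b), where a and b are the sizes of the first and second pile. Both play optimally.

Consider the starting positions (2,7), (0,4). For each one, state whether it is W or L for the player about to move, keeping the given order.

Use the standard recursion: the mover loses at a terminal position; elsewhere, the mover wins exactly when some move hands the opponent an L position.
No move ever increases a pile, so every position that can arise here has a ≤ 2 and b ≤ 7; it is enough to label the cells with 0 ≤ a ≤ 2 and 0 ≤ b ≤ 7.
Every move lowers a or b (never raises either), so fill the grid row by row in increasing a, and left to right within a row: each cell's successors are then already labelled.
      b=0  b=1  b=2  b=3  b=4  b=5  b=6  b=7
a=0:    L    W    L    W    W    L    W    L
a=1:    L    W    L    W    W    L    W    L
a=2:    L    W    L    W    W    L    W    L
Cells with no legal move (terminal, hence L): (0,0), (1,0), (2,0).
The remaining L cells, each justified by listing all of its moves:
(0,2): the only move is to (0,1)(W), a W ⇒ L
(0,5): moves to (0,4)(W), (0,1)(W); every one is W ⇒ L
(0,7): moves to (0,6)(W), (0,3)(W); every one is W ⇒ L
(1,2): the only move is to (1,1)(W), a W ⇒ L
(1,5): moves to (1,4)(W), (1,1)(W); every one is W ⇒ L
(1,7): moves to (1,6)(W), (1,3)(W); every one is W ⇒ L
(2,2): the only move is to (2,1)(W), a W ⇒ L
(2,5): moves to (2,4)(W), (2,1)(W); every one is W ⇒ L
(2,7): moves to (2,6)(W), (2,3)(W); every one is W ⇒ L
Every other cell has at least one move into one of the L cells above, so it is W.
(2,7): one of the L cells justified above, so L
(0,4): the move to (0,0) reaches an L cell, so W

(2,7): L, (0,4): W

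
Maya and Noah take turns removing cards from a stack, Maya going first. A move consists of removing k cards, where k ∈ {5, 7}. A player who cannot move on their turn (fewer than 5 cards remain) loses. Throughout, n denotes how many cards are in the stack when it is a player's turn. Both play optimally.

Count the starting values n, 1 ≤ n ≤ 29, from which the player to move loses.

14

Positions with no move are L. A position that does have a move is losing for the player to move precisely when every available move leads to a winning position for the opponent. Fill in the labels:
n=0: no move → L
n=1: no move → L
n=2: no move → L
n=3: no move → L
n=4: no move → L
n=5: can move to 0, which is L ⇒ W
n=6: can move to 1, which is L ⇒ W
n=7: can move to 2, which is L ⇒ W
n=8: can move to 3, which is L ⇒ W
n=9: can move to 4, which is L ⇒ W
n=10: can move to 3, which is L ⇒ W
n=11: can move to 4, which is L ⇒ W
n=12: moves to 7(W), 5(W); every one is W ⇒ L
n=13: moves to 8(W), 6(W); every one is W ⇒ L
n=14: moves to 9(W), 7(W); every one is W ⇒ L
n=15: moves to 10(W), 8(W); every one is W ⇒ L
n=16: moves to 11(W), 9(W); every one is W ⇒ L
n=17: can move to 12, which is L ⇒ W
n=18: can move to 13, which is L ⇒ W
n=19: can move to 14, which is L ⇒ W
n=20: can move to 15, which is L ⇒ W
n=21: can move to 16, which is L ⇒ W
n=22: can move to 15, which is L ⇒ W
n=23: can move to 16, which is L ⇒ W
n=24: moves to 19(W), 17(W); every one is W ⇒ L
n=25: moves to 20(W), 18(W); every one is W ⇒ L
n=26: moves to 21(W), 19(W); every one is W ⇒ L
n=27: moves to 22(W), 20(W); every one is W ⇒ L
n=28: moves to 23(W), 21(W); every one is W ⇒ L
n=29: can move to 24, which is L ⇒ W
L entries with 1 ≤ n ≤ 29 (n=0 is outside the asked range and is not counted): n = 1, 2, 3, 4, 12, 13, 14, 15, 16, 24, 25, 26, 27, 28; that makes 14.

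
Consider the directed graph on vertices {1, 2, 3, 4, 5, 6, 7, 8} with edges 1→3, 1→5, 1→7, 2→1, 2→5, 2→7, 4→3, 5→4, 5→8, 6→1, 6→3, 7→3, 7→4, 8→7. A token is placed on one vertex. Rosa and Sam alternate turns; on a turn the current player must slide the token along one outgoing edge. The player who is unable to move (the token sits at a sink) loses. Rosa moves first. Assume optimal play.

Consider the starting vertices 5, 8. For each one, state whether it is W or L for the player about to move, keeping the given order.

Build the W/L table. Terminal = L. A non-terminal position is W if it has a move to some L; otherwise it is L.
Every edge goes from a vertex to one that appears earlier in the order 3, 4, 7, 8, 5, 1, 6, 2, so processing vertices in that order labels each vertex after all of its successors.
3: no outgoing edge → L
4: →3(L), so W
7: →3(L), so W
8: →7(W) only, which is W, so L
5: →8(L), so W
1: →3(L), so W
6: →3(L), so W
2: →1(W), 5(W), 7(W) — all W, so L

5: W, 8: L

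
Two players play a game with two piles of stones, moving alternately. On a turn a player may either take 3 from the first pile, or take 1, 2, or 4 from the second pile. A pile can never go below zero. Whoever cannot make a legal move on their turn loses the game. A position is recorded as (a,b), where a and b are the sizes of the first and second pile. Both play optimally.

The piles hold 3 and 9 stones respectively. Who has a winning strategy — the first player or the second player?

Label each position W (a win for the player to move) or L (a loss). A position with no legal move is L; any other position is W exactly when some move reaches an L, and L when every move reaches a W.
No move ever increases a pile, so every position that can arise here has a ≤ 3 and b ≤ 9; it is enough to label the cells with 0 ≤ a ≤ 3 and 0 ≤ b ≤ 9.
Every move lowers a or b (never raises either), so fill the grid row by row in increasing a, and left to right within a row: each cell's successors are then already labelled.
      b=0  b=1  b=2  b=3  b=4  b=5  b=6  b=7  b=8  b=9
a=0:    L    W    W    L    W    W    L    W    W    L
a=1:    L    W    W    L    W    W    L    W    W    L
a=2:    L    W    W    L    W    W    L    W    W    L
a=3:    W    L    W    W    L    W    W    L    W    W
Cells with no legal move (terminal, hence L): (0,0), (1,0), (2,0).
The remaining L cells, each justified by listing all of its moves:
(0,3): L (options (0,2)(W), (0,1)(W) are all W)
(0,6): L (options (0,5)(W), (0,4)(W), (0,2)(W) are all W)
(0,9): L (options (0,8)(W), (0,7)(W), (0,5)(W) are all W)
(1,3): L (options (1,2)(W), (1,1)(W) are all W)
(1,6): L (options (1,5)(W), (1,4)(W), (1,2)(W) are all W)
(1,9): L (options (1,8)(W), (1,7)(W), (1,5)(W) are all W)
(2,3): L (options (2,2)(W), (2,1)(W) are all W)
(2,6): L (options (2,5)(W), (2,4)(W), (2,2)(W) are all W)
(2,9): L (options (2,8)(W), (2,7)(W), (2,5)(W) are all W)
(3,1): L (options (0,1)(W), (3,0)(W) are all W)
(3,4): L (options (0,4)(W), (3,3)(W), (3,2)(W), (3,0)(W) are all W)
(3,7): L (options (0,7)(W), (3,6)(W), (3,5)(W), (3,3)(W) are all W)
Every other cell has at least one move into one of the L cells above, so it is W.
The starting position (3,9) is W: the player to move should move to (0,9), handing over an L position.

The first player wins.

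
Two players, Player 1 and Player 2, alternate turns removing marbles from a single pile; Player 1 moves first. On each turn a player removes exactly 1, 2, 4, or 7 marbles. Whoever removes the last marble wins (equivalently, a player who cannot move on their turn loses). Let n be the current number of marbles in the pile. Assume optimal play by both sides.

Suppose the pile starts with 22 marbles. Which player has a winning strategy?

Build the W/L table. Terminal = L. A non-terminal position is W if it has a move to some L; otherwise it is L.
n=0: no move → L
n=1: can move to 0, which is L ⇒ W
n=2: can move to 0, which is L ⇒ W
n=3: moves to 2(W), 1(W); every one is W ⇒ L
n=4: can move to 3, which is L ⇒ W
n=5: can move to 3, which is L ⇒ W
n=6: moves to 5(W), 4(W), 2(W); every one is W ⇒ L
n=7: can move to 6, which is L ⇒ W
n=8: can move to 6, which is L ⇒ W
n=9: moves to 8(W), 7(W), 5(W), 2(W); every one is W ⇒ L
n=10: can move to 9, which is L ⇒ W
n=11: can move to 9, which is L ⇒ W
n=12: moves to 11(W), 10(W), 8(W), 5(W); every one is W ⇒ L
n=13: can move to 12, which is L ⇒ W
n=14: can move to 12, which is L ⇒ W
n=15: moves to 14(W), 13(W), 11(W), 8(W); every one is W ⇒ L
n=16: can move to 15, which is L ⇒ W
n=17: can move to 15, which is L ⇒ W
n=18: moves to 17(W), 16(W), 14(W), 11(W); every one is W ⇒ L
n=19: can move to 18, which is L ⇒ W
n=20: can move to 18, which is L ⇒ W
n=21: moves to 20(W), 19(W), 17(W), 14(W); every one is W ⇒ L
n=22: can move to 21, which is L ⇒ W
The starting position 22 is W: Player 1 should remove 1, leaving 21, handing over an L position.

Player 1 wins.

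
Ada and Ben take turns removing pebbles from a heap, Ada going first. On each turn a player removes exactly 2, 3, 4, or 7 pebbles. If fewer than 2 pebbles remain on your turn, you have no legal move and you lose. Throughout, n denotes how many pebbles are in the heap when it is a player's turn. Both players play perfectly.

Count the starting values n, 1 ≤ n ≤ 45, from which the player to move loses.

13

Positions with no move are L. A position that does have a move is losing for the player to move precisely when every available move leads to a winning position for the opponent. Fill in the labels:
n=0: no move → L
n=1: no move → L
n=2: →0(L), so W
n=3: →1(L), so W
n=4: →1(L), so W
n=5: →1(L), so W
n=6: →4(W), 3(W), 2(W) — all W, so L
n=7: →0(L), so W
n=8: →6(L), so W
n=9: →6(L), so W
n=10: →6(L), so W
n=11: →9(W), 8(W), 7(W), 4(W) — all W, so L
n=12: →10(W), 9(W), 8(W), 5(W) — all W, so L
n=13: →11(L), so W
n=14: →12(L), so W
n=15: →12(L), so W
n=16: →12(L), so W
n=17: →15(W), 14(W), 13(W), 10(W) — all W, so L
n=18: →11(L), so W
n=19: →17(L), so W
n=20: →17(L), so W
n=21: →17(L), so W
n=22: →20(W), 19(W), 18(W), 15(W) — all W, so L
n=23: →21(W), 20(W), 19(W), 16(W) — all W, so L
n=24: →22(L), so W
n=25: →23(L), so W
n=26: →23(L), so W
n=27: →23(L), so W
n=28: →26(W), 25(W), 24(W), 21(W) — all W, so L
n=29: →22(L), so W
n=30: →28(L), so W
n=31: →28(L), so W
n=32: →28(L), so W
n=33: →31(W), 30(W), 29(W), 26(W) — all W, so L
n=34: →32(W), 31(W), 30(W), 27(W) — all W, so L
n=35: →33(L), so W
n=36: →34(L), so W
n=37: →34(L), so W
n=38: →34(L), so W
n=39: →37(W), 36(W), 35(W), 32(W) — all W, so L
n=40: →33(L), so W
n=41: →39(L), so W
n=42: →39(L), so W
n=43: →39(L), so W
n=44: →42(W), 41(W), 40(W), 37(W) — all W, so L
n=45: →43(W), 42(W), 41(W), 38(W) — all W, so L
L entries with 1 ≤ n ≤ 45 (n=0 is outside the asked range and is not counted): n = 1, 6, 11, 12, 17, 22, 23, 28, 33, 34, 39, 44, 45; that makes 13.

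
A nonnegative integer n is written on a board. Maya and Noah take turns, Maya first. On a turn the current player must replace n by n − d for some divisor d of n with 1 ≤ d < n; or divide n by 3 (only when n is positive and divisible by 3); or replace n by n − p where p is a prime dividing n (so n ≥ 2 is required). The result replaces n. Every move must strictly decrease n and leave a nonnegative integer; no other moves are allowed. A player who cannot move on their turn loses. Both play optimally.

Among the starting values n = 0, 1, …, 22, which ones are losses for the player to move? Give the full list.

0, 1, 4, 9, 14, 20

Label each position W (a win for the player to move) or L (a loss). A position with no legal move is L; any other position is W exactly when some move reaches an L, and L when every move reaches a W.
n=0: no move → L
n=1: no move → L
n=2: can move to 0, which is L ⇒ W
n=3: can move to 0, which is L ⇒ W
n=4: moves to 2(W), 3(W); every one is W ⇒ L
n=5: can move to 0, which is L ⇒ W
n=6: can move to 4, which is L ⇒ W
n=7: can move to 0, which is L ⇒ W
n=8: can move to 4, which is L ⇒ W
n=9: moves to 3(W), 6(W), 8(W); every one is W ⇒ L
n=10: can move to 9, which is L ⇒ W
n=11: can move to 0, which is L ⇒ W
n=12: can move to 4, which is L ⇒ W
n=13: can move to 0, which is L ⇒ W
n=14: moves to 7(W), 12(W), 13(W); every one is W ⇒ L
n=15: can move to 14, which is L ⇒ W
n=16: can move to 14, which is L ⇒ W
n=17: can move to 0, which is L ⇒ W
n=18: can move to 9, which is L ⇒ W
n=19: can move to 0, which is L ⇒ W
n=20: moves to 10(W), 15(W), 16(W), 18(W), 19(W); every one is W ⇒ L
n=21: can move to 14, which is L ⇒ W
n=22: can move to 20, which is L ⇒ W
Reading off the rows marked L gives the requested list; there are 6 such values of n.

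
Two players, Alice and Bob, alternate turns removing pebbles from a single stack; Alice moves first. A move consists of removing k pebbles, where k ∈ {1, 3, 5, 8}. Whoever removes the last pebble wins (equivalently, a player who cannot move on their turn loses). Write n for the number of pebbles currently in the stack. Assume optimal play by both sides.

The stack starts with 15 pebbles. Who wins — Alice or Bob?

Bob wins.

Work bottom-up. With no move the player to move loses. Otherwise the position is W if at least one move leads to an L position for the opponent, and L if every move leads to a W.
n=0: no move → L
n=1: →0(L), so W
n=2: →1(W) only, which is W, so L
n=3: →2(L), so W
n=4: →3(W), 1(W) — all W, so L
n=5: →4(L), so W
n=6: →5(W), 3(W), 1(W) — all W, so L
n=7: →6(L), so W
n=8: →0(L), so W
n=9: →6(L), so W
n=10: →2(L), so W
n=11: →6(L), so W
n=12: →4(L), so W
n=13: →12(W), 10(W), 8(W), 5(W) — all W, so L
n=14: →13(L), so W
n=15: →14(W), 12(W), 10(W), 7(W) — all W, so L
The starting position 15 is L: whatever Alice does, the opponent receives a W position.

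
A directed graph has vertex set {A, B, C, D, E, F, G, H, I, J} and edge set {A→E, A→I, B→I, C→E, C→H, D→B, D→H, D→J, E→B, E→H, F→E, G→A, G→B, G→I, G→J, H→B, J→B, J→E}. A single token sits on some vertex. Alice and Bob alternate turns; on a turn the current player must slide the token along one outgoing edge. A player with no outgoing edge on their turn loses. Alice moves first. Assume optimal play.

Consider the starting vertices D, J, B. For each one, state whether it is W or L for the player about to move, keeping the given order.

Work bottom-up. With no move the player to move loses. Otherwise the position is W if at least one move leads to an L position for the opponent, and L if every move leads to a W.
Every edge goes from a vertex to one that appears earlier in the order I, B, H, E, C, J, D, A, F, G, so processing vertices in that order labels each vertex after all of its successors.
I: no outgoing edge → L
B: W (go to I, an L position)
H: L (sole option B(W) is W)
E: W (go to H, an L position)
C: W (go to H, an L position)
J: L (options E(W), B(W) are all W)
D: W (go to J, an L position)
A: W (go to I, an L position)
F: L (sole option E(W) is W)
G: W (go to J, an L position)

D: W, J: L, B: W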